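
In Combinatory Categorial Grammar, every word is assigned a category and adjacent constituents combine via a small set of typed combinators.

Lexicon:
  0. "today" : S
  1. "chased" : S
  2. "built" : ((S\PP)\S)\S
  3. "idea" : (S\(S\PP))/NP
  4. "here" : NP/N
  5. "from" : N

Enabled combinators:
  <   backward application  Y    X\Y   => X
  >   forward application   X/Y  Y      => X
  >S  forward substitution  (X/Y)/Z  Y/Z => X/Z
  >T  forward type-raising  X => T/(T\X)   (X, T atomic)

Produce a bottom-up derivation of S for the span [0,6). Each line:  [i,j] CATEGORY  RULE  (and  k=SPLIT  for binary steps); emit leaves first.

[0,1] S  lex  "today"
[1,2] S  lex  "chased"
[2,3] ((S\PP)\S)\S  lex  "built"
[1,3] (S\PP)\S  <  k=2
[0,3] S\PP  <  k=1
[3,4] (S\(S\PP))/NP  lex  "idea"
[4,5] NP/N  lex  "here"
[5,6] N  lex  "from"
[4,6] NP  >  k=5
[3,6] S\(S\PP)  >  k=4
[0,6] S  <  k=3

[0,6] S   <
  [0,3] S\PP   <
    [0,1] "today" : S
    [1,3] (S\PP)\S   <
      [1,2] "chased" : S
      [2,3] "built" : ((S\PP)\S)\S
  [3,6] S\(S\PP)   >
    [3,4] "idea" : (S\(S\PP))/NP
    [4,6] NP   >
      [4,5] "here" : NP/N
      [5,6] "from" : N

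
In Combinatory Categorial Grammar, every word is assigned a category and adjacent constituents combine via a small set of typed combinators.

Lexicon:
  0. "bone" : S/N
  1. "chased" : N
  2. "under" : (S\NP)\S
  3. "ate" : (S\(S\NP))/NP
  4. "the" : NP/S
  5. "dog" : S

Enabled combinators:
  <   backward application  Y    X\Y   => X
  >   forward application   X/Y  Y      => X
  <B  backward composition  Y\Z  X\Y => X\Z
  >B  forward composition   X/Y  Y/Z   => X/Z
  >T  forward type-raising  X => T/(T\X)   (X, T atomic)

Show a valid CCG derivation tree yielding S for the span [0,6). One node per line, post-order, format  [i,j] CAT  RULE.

[0,6] S   <
  [0,3] S\NP   <
    [0,2] S   >
      [0,1] "bone" : S/N
      [1,2] "chased" : N
    [2,3] "under" : (S\NP)\S
  [3,6] S\(S\NP)   >
    [3,4] "ate" : (S\(S\NP))/NP
    [4,6] NP   >
      [4,5] "the" : NP/S
      [5,6] "dog" : S

[0,1] S/N  lex  "bone"
[1,2] N  lex  "chased"
[0,2] S  >  k=1
[2,3] (S\NP)\S  lex  "under"
[0,3] S\NP  <  k=2
[3,4] (S\(S\NP))/NP  lex  "ate"
[4,5] NP/S  lex  "the"
[5,6] S  lex  "dog"
[4,6] NP  >  k=5
[3,6] S\(S\NP)  >  k=4
[0,6] S  <  k=3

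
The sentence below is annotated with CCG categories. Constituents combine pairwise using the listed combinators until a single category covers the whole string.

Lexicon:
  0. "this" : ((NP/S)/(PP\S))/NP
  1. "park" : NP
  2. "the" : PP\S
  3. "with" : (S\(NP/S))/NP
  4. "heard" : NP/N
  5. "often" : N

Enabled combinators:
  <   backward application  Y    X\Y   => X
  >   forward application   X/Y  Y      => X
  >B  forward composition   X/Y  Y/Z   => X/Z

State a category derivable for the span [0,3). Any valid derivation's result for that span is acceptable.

[0,6] S   <
  [0,3] NP/S   >
    [0,2] (NP/S)/(PP\S)   >
      [0,1] "this" : ((NP/S)/(PP\S))/NP
      [1,2] "park" : NP
    [2,3] "the" : PP\S
  [3,6] S\(NP/S)   >
    [3,4] "with" : (S\(NP/S))/NP
    [4,6] NP   >
      [4,5] "heard" : NP/N
      [5,6] "often" : N

NP/S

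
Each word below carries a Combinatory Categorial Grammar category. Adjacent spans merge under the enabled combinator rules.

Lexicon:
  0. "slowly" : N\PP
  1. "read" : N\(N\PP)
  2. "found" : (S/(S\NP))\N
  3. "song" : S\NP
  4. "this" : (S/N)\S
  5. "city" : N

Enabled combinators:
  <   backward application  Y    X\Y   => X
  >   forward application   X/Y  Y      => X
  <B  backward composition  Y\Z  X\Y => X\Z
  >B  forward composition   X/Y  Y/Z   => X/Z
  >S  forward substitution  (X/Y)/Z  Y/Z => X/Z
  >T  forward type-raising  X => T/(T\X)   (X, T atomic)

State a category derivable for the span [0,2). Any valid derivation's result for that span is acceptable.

N

[0,6] S   >
  [0,5] S/N   <
    [0,4] S   >
      [0,3] S/(S\NP)   <
        [0,2] N   <
          [0,1] "slowly" : N\PP
          [1,2] "read" : N\(N\PP)
        [2,3] "found" : (S/(S\NP))\N
      [3,4] "song" : S\NP
    [4,5] "this" : (S/N)\S
  [5,6] "city" : N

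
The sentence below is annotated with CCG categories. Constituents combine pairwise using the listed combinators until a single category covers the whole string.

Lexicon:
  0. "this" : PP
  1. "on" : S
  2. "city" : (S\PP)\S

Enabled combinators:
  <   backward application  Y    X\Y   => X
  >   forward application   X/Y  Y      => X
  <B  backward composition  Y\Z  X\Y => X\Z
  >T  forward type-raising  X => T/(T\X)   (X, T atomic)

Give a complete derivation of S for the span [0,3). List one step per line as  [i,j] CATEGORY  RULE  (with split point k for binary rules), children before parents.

[0,3] S   <
  [0,1] "this" : PP
  [1,3] S\PP   <
    [1,2] "on" : S
    [2,3] "city" : (S\PP)\S

[0,1] PP  lex  "this"
[1,2] S  lex  "on"
[2,3] (S\PP)\S  lex  "city"
[1,3] S\PP  <  k=2
[0,3] S  <  k=1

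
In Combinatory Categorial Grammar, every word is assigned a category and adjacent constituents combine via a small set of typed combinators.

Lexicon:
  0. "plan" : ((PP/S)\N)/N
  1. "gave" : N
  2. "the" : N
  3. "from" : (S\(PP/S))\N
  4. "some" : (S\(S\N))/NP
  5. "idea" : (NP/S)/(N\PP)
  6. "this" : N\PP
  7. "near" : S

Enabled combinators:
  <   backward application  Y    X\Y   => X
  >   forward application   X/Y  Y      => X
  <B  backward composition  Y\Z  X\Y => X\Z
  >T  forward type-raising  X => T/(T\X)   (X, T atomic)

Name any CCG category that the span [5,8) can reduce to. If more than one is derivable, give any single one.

NP

[0,8] S   <
  [0,4] S\N   <B
    [0,2] (PP/S)\N   >
      [0,1] "plan" : ((PP/S)\N)/N
      [1,2] "gave" : N
    [2,4] S\(PP/S)   <
      [2,3] "the" : N
      [3,4] "from" : (S\(PP/S))\N
  [4,8] S\(S\N)   >
    [4,5] "some" : (S\(S\N))/NP
    [5,8] NP   >
      [5,7] NP/S   >
        [5,6] "idea" : (NP/S)/(N\PP)
        [6,7] "this" : N\PP
      [7,8] "near" : S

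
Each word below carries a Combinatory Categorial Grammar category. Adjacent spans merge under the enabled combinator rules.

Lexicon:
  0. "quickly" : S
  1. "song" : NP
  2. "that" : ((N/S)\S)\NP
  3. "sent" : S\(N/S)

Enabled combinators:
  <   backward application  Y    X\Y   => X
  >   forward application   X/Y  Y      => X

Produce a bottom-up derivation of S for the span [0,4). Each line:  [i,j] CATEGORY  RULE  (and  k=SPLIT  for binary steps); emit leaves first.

[0,4] S   <
  [0,3] N/S   <
    [0,1] "quickly" : S
    [1,3] (N/S)\S   <
      [1,2] "song" : NP
      [2,3] "that" : ((N/S)\S)\NP
  [3,4] "sent" : S\(N/S)

[0,1] S  lex  "quickly"
[1,2] NP  lex  "song"
[2,3] ((N/S)\S)\NP  lex  "that"
[1,3] (N/S)\S  <  k=2
[0,3] N/S  <  k=1
[3,4] S\(N/S)  lex  "sent"
[0,4] S  <  k=3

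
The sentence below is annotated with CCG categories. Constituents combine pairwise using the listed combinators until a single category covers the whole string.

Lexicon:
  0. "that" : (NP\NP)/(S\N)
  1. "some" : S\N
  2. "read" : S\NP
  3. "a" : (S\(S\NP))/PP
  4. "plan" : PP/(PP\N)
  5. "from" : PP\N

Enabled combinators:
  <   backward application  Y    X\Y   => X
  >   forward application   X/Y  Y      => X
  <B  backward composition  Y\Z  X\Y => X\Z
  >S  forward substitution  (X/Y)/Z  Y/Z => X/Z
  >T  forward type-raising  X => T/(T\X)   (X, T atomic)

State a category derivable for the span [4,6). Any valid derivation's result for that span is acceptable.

PP

[0,6] S   <
  [0,3] S\NP   <B
    [0,2] NP\NP   >
      [0,1] "that" : (NP\NP)/(S\N)
      [1,2] "some" : S\N
    [2,3] "read" : S\NP
  [3,6] S\(S\NP)   >
    [3,4] "a" : (S\(S\NP))/PP
    [4,6] PP   >
      [4,5] "plan" : PP/(PP\N)
      [5,6] "from" : PP\N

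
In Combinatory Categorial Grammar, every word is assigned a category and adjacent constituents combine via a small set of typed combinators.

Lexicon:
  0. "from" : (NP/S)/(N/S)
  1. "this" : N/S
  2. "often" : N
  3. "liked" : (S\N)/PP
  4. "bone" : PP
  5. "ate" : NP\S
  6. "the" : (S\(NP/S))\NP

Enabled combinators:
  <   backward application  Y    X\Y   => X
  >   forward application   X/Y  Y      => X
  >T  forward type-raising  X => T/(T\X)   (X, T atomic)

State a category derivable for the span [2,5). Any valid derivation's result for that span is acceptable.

[0,7] S   <
  [0,2] NP/S   >
    [0,1] "from" : (NP/S)/(N/S)
    [1,2] "this" : N/S
  [2,7] S\(NP/S)   <
    [2,6] NP   <
      [2,5] S   >
        [2,3] S/(S\N)   >T
          [2,3] "often" : N
        [3,5] S\N   >
          [3,4] "liked" : (S\N)/PP
          [4,5] "bone" : PP
      [5,6] "ate" : NP\S
    [6,7] "the" : (S\(NP/S))\NP

S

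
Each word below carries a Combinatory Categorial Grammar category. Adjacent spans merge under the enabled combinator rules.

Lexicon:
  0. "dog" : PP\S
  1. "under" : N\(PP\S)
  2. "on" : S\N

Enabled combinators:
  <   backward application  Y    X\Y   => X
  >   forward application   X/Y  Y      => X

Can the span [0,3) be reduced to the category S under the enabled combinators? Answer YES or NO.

[0,3] S   <
  [0,2] N   <
    [0,1] "dog" : PP\S
    [1,2] "under" : N\(PP\S)
  [2,3] "on" : S\N

YES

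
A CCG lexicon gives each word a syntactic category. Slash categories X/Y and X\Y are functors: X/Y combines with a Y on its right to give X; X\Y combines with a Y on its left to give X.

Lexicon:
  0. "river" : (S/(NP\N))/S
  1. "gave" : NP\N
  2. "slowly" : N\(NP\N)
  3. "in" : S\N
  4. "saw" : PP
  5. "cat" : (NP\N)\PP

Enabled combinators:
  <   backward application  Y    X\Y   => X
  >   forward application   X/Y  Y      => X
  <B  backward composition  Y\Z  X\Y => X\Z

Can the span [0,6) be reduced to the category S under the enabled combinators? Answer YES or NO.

[0,6] S   >
  [0,4] S/(NP\N)   >
    [0,1] "river" : (S/(NP\N))/S
    [1,4] S   <
      [1,3] N   <
        [1,2] "gave" : NP\N
        [2,3] "slowly" : N\(NP\N)
      [3,4] "in" : S\N
  [4,6] NP\N   <
    [4,5] "saw" : PP
    [5,6] "cat" : (NP\N)\PP

YES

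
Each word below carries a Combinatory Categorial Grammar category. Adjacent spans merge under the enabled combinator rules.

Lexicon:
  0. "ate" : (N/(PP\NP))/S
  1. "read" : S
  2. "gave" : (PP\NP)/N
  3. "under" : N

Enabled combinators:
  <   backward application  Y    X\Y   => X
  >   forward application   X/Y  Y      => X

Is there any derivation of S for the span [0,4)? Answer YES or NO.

NO

(N/(PP\NP))/S S (PP\NP)/N N
CKY chart[0,4] = {N}; S ∉ chart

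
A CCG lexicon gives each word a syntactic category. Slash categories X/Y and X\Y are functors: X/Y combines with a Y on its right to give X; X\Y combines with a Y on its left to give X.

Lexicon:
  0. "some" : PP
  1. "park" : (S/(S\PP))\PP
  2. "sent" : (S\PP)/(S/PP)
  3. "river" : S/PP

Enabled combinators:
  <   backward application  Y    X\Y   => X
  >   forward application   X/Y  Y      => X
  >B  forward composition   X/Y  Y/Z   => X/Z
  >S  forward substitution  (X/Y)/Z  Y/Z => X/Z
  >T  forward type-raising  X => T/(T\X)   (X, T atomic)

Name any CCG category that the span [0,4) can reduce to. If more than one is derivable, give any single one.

S

[0,4] S   >
  [0,2] S/(S\PP)   <
    [0,1] "some" : PP
    [1,2] "park" : (S/(S\PP))\PP
  [2,4] S\PP   >
    [2,3] "sent" : (S\PP)/(S/PP)
    [3,4] "river" : S/PP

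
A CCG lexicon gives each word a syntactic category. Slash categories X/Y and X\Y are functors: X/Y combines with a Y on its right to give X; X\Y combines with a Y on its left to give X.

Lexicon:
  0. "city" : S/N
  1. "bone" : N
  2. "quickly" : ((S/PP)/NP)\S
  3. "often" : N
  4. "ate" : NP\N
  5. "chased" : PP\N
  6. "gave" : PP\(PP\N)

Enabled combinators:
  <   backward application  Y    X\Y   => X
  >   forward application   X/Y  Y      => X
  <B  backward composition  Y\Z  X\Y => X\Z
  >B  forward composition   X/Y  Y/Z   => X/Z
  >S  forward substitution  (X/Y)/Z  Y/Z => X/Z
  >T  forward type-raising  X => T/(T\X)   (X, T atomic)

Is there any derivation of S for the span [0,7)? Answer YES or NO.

YES

[0,7] S   >
  [0,5] S/PP   >
    [0,3] (S/PP)/NP   <
      [0,2] S   >
        [0,1] "city" : S/N
        [1,2] "bone" : N
      [2,3] "quickly" : ((S/PP)/NP)\S
    [3,5] NP   <
      [3,4] "often" : N
      [4,5] "ate" : NP\N
  [5,7] PP   <
    [5,6] "chased" : PP\N
    [6,7] "gave" : PP\(PP\N)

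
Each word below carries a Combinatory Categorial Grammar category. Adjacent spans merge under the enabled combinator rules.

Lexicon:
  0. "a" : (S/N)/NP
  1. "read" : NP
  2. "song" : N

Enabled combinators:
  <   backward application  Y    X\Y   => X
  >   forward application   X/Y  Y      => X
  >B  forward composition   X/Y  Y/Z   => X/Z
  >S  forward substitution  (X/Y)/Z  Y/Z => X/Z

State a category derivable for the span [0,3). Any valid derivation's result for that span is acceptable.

[0,3] S   >
  [0,2] S/N   >
    [0,1] "a" : (S/N)/NP
    [1,2] "read" : NP
  [2,3] "song" : N

S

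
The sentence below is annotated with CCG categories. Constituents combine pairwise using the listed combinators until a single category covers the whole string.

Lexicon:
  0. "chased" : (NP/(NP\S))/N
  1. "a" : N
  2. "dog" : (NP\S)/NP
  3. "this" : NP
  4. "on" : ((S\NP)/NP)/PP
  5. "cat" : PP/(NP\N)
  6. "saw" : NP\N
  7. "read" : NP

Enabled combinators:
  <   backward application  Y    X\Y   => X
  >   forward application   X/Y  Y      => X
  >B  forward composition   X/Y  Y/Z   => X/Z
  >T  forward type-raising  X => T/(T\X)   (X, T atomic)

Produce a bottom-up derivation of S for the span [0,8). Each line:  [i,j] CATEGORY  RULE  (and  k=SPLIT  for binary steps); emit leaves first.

[0,1] (NP/(NP\S))/N  lex  "chased"
[1,2] N  lex  "a"
[0,2] NP/(NP\S)  >  k=1
[2,3] (NP\S)/NP  lex  "dog"
[3,4] NP  lex  "this"
[2,4] NP\S  >  k=3
[0,4] NP  >  k=2
[4,5] ((S\NP)/NP)/PP  lex  "on"
[5,6] PP/(NP\N)  lex  "cat"
[6,7] NP\N  lex  "saw"
[5,7] PP  >  k=6
[4,7] (S\NP)/NP  >  k=5
[7,8] NP  lex  "read"
[4,8] S\NP  >  k=7
[0,8] S  <  k=4

[0,8] S   <
  [0,4] NP   >
    [0,2] NP/(NP\S)   >
      [0,1] "chased" : (NP/(NP\S))/N
      [1,2] "a" : N
    [2,4] NP\S   >
      [2,3] "dog" : (NP\S)/NP
      [3,4] "this" : NP
  [4,8] S\NP   >
    [4,7] (S\NP)/NP   >
      [4,5] "on" : ((S\NP)/NP)/PP
      [5,7] PP   >
        [5,6] "cat" : PP/(NP\N)
        [6,7] "saw" : NP\N
    [7,8] "read" : NP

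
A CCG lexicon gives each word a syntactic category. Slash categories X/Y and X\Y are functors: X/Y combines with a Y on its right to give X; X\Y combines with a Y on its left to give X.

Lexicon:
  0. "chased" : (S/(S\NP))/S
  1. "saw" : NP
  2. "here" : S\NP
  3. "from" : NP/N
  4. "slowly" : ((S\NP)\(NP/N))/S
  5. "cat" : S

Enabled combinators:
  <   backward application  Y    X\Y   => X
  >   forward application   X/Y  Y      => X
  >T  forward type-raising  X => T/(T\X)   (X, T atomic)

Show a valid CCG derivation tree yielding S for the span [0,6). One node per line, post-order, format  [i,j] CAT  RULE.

[0,1] (S/(S\NP))/S  lex  "chased"
[1,2] NP  lex  "saw"
[1,2] S/(S\NP)  >T
[2,3] S\NP  lex  "here"
[1,3] S  >  k=2
[0,3] S/(S\NP)  >  k=1
[3,4] NP/N  lex  "from"
[4,5] ((S\NP)\(NP/N))/S  lex  "slowly"
[5,6] S  lex  "cat"
[4,6] (S\NP)\(NP/N)  >  k=5
[3,6] S\NP  <  k=4
[0,6] S  >  k=3

[0,6] S   >
  [0,3] S/(S\NP)   >
    [0,1] "chased" : (S/(S\NP))/S
    [1,3] S   >
      [1,2] S/(S\NP)   >T
        [1,2] "saw" : NP
      [2,3] "here" : S\NP
  [3,6] S\NP   <
    [3,4] "from" : NP/N
    [4,6] (S\NP)\(NP/N)   >
      [4,5] "slowly" : ((S\NP)\(NP/N))/S
      [5,6] "cat" : S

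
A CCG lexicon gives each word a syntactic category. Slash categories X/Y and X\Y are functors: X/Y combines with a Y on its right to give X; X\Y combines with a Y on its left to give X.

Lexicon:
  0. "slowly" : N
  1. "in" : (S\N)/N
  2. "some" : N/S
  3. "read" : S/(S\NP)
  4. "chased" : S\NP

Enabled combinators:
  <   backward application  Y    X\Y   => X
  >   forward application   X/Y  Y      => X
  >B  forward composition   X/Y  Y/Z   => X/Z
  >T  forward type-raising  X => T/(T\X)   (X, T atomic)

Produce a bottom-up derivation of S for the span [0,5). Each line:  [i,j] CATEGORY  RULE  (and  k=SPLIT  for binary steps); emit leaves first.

[0,1] N  lex  "slowly"
[0,1] S/(S\N)  >T
[1,2] (S\N)/N  lex  "in"
[2,3] N/S  lex  "some"
[3,4] S/(S\NP)  lex  "read"
[4,5] S\NP  lex  "chased"
[3,5] S  >  k=4
[2,5] N  >  k=3
[1,5] S\N  >  k=2
[0,5] S  >  k=1

[0,5] S   >
  [0,1] S/(S\N)   >T
    [0,1] "slowly" : N
  [1,5] S\N   >
    [1,2] "in" : (S\N)/N
    [2,5] N   >
      [2,3] "some" : N/S
      [3,5] S   >
        [3,4] "read" : S/(S\NP)
        [4,5] "chased" : S\NP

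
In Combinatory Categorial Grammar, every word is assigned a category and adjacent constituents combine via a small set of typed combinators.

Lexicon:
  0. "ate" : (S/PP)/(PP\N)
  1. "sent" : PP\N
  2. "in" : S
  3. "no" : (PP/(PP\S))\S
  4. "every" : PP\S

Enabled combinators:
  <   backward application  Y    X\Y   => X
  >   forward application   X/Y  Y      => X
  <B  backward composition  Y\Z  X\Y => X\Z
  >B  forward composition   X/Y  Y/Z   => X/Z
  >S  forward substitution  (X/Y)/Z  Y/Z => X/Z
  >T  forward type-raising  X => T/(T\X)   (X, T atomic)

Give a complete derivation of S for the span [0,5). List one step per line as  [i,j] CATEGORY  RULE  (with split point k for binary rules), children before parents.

[0,5] S   >
  [0,2] S/PP   >
    [0,1] "ate" : (S/PP)/(PP\N)
    [1,2] "sent" : PP\N
  [2,5] PP   >
    [2,4] PP/(PP\S)   <
      [2,3] "in" : S
      [3,4] "no" : (PP/(PP\S))\S
    [4,5] "every" : PP\S

[0,1] (S/PP)/(PP\N)  lex  "ate"
[1,2] PP\N  lex  "sent"
[0,2] S/PP  >  k=1
[2,3] S  lex  "in"
[3,4] (PP/(PP\S))\S  lex  "no"
[2,4] PP/(PP\S)  <  k=3
[4,5] PP\S  lex  "every"
[2,5] PP  >  k=4
[0,5] S  >  k=2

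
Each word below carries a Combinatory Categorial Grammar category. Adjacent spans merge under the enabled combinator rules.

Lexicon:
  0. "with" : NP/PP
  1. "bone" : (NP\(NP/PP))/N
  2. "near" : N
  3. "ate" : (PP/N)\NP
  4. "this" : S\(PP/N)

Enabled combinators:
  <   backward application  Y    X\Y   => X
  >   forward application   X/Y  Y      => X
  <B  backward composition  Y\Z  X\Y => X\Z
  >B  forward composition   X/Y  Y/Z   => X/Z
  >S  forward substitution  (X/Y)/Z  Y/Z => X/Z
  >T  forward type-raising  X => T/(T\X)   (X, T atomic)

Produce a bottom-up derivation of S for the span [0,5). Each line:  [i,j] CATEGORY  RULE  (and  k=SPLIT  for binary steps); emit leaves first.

[0,5] S   <
  [0,3] NP   <
    [0,1] "with" : NP/PP
    [1,3] NP\(NP/PP)   >
      [1,2] "bone" : (NP\(NP/PP))/N
      [2,3] "near" : N
  [3,5] S\NP   <B
    [3,4] "ate" : (PP/N)\NP
    [4,5] "this" : S\(PP/N)

[0,1] NP/PP  lex  "with"
[1,2] (NP\(NP/PP))/N  lex  "bone"
[2,3] N  lex  "near"
[1,3] NP\(NP/PP)  >  k=2
[0,3] NP  <  k=1
[3,4] (PP/N)\NP  lex  "ate"
[4,5] S\(PP/N)  lex  "this"
[3,5] S\NP  <B  k=4
[0,5] S  <  k=3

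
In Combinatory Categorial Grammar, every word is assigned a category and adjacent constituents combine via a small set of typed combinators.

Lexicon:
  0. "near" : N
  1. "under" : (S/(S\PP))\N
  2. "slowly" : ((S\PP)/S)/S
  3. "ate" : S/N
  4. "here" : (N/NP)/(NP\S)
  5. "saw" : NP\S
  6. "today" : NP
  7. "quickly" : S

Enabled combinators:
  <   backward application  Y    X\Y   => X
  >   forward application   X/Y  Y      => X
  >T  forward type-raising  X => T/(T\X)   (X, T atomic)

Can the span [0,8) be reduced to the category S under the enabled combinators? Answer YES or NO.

YES

[0,8] S   >
  [0,2] S/(S\PP)   <
    [0,1] "near" : N
    [1,2] "under" : (S/(S\PP))\N
  [2,8] S\PP   >
    [2,7] (S\PP)/S   >
      [2,3] "slowly" : ((S\PP)/S)/S
      [3,7] S   >
        [3,4] "ate" : S/N
        [4,7] N   >
          [4,6] N/NP   >
            [4,5] "here" : (N/NP)/(NP\S)
            [5,6] "saw" : NP\S
          [6,7] "today" : NP
    [7,8] "quickly" : S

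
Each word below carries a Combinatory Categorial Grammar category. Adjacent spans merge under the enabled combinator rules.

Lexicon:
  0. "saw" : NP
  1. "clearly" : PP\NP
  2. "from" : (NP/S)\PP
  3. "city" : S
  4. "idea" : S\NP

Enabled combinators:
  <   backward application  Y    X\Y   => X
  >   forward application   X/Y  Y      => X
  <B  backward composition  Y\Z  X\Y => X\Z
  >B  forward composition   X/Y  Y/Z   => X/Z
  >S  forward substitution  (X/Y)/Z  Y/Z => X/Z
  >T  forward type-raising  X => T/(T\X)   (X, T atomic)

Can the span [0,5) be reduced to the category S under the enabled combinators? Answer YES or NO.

[0,5] S   <
  [0,4] NP   >
    [0,3] NP/S   <
      [0,2] PP   <
        [0,1] "saw" : NP
        [1,2] "clearly" : PP\NP
      [2,3] "from" : (NP/S)\PP
    [3,4] "city" : S
  [4,5] "idea" : S\NP

YES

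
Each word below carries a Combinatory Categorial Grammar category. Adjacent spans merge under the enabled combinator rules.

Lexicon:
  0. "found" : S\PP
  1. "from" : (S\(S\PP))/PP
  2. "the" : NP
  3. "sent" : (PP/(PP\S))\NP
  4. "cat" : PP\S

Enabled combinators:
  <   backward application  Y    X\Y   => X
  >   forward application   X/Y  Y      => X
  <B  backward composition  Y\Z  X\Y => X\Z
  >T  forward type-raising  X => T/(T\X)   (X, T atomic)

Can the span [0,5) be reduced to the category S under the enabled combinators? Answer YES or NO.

YES

[0,5] S   <
  [0,1] "found" : S\PP
  [1,5] S\(S\PP)   >
    [1,2] "from" : (S\(S\PP))/PP
    [2,5] PP   >
      [2,4] PP/(PP\S)   <
        [2,3] "the" : NP
        [3,4] "sent" : (PP/(PP\S))\NP
      [4,5] "cat" : PP\S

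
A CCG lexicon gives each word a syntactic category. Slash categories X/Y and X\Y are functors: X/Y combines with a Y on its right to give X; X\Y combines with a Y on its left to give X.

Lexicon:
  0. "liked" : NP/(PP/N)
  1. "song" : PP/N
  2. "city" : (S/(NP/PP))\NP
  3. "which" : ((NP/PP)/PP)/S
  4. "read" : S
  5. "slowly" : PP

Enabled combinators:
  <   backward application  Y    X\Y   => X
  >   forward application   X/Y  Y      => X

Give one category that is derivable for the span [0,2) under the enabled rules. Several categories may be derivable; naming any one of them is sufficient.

NP

[0,6] S   >
  [0,3] S/(NP/PP)   <
    [0,2] NP   >
      [0,1] "liked" : NP/(PP/N)
      [1,2] "song" : PP/N
    [2,3] "city" : (S/(NP/PP))\NP
  [3,6] NP/PP   >
    [3,5] (NP/PP)/PP   >
      [3,4] "which" : ((NP/PP)/PP)/S
      [4,5] "read" : S
    [5,6] "slowly" : PP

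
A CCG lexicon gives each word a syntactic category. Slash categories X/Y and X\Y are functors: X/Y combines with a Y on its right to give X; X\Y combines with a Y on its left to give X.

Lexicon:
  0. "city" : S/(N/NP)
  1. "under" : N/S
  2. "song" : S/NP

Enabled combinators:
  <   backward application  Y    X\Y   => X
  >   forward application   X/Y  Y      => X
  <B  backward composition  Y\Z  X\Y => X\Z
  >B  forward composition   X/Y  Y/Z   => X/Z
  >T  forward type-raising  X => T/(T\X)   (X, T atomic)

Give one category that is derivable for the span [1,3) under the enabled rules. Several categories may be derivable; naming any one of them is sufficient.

[0,3] S   >
  [0,1] "city" : S/(N/NP)
  [1,3] N/NP   >B
    [1,2] "under" : N/S
    [2,3] "song" : S/NP

N/NP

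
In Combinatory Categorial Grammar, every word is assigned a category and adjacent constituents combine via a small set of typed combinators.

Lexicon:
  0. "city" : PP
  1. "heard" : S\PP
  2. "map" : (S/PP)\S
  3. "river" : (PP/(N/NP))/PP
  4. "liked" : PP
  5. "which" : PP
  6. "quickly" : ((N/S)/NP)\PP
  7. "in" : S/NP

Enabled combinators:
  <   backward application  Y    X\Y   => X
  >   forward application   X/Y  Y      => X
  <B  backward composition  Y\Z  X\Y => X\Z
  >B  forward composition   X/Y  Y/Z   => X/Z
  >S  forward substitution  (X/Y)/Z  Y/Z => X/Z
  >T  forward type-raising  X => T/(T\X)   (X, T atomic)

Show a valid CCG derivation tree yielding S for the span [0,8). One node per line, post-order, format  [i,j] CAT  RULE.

[0,1] PP  lex  "city"
[1,2] S\PP  lex  "heard"
[0,2] S  <  k=1
[2,3] (S/PP)\S  lex  "map"
[0,3] S/PP  <  k=2
[3,4] (PP/(N/NP))/PP  lex  "river"
[4,5] PP  lex  "liked"
[3,5] PP/(N/NP)  >  k=4
[5,6] PP  lex  "which"
[6,7] ((N/S)/NP)\PP  lex  "quickly"
[5,7] (N/S)/NP  <  k=6
[7,8] S/NP  lex  "in"
[5,8] N/NP  >S  k=7
[3,8] PP  >  k=5
[0,8] S  >  k=3

[0,8] S   >
  [0,3] S/PP   <
    [0,2] S   <
      [0,1] "city" : PP
      [1,2] "heard" : S\PP
    [2,3] "map" : (S/PP)\S
  [3,8] PP   >
    [3,5] PP/(N/NP)   >
      [3,4] "river" : (PP/(N/NP))/PP
      [4,5] "liked" : PP
    [5,8] N/NP   >S
      [5,7] (N/S)/NP   <
        [5,6] "which" : PP
        [6,7] "quickly" : ((N/S)/NP)\PP
      [7,8] "in" : S/NP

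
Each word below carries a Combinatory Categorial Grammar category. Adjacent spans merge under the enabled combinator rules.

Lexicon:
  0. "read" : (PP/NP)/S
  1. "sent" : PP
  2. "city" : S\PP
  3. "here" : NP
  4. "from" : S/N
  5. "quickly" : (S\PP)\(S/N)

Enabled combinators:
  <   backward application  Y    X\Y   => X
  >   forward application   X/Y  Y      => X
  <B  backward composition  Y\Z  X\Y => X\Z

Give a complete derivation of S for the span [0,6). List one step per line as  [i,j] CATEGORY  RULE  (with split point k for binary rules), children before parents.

[0,1] (PP/NP)/S  lex  "read"
[1,2] PP  lex  "sent"
[2,3] S\PP  lex  "city"
[1,3] S  <  k=2
[0,3] PP/NP  >  k=1
[3,4] NP  lex  "here"
[0,4] PP  >  k=3
[4,5] S/N  lex  "from"
[5,6] (S\PP)\(S/N)  lex  "quickly"
[4,6] S\PP  <  k=5
[0,6] S  <  k=4

[0,6] S   <
  [0,4] PP   >
    [0,3] PP/NP   >
      [0,1] "read" : (PP/NP)/S
      [1,3] S   <
        [1,2] "sent" : PP
        [2,3] "city" : S\PP
    [3,4] "here" : NP
  [4,6] S\PP   <
    [4,5] "from" : S/N
    [5,6] "quickly" : (S\PP)\(S/N)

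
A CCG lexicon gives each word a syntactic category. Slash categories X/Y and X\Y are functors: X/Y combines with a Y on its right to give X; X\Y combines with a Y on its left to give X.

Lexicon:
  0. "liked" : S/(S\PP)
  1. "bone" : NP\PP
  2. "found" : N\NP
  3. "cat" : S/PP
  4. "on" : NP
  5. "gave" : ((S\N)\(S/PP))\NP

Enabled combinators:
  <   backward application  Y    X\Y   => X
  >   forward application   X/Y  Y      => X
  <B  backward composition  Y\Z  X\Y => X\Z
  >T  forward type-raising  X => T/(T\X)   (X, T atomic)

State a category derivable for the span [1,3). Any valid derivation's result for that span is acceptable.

N\PP

[0,6] S   >
  [0,1] "liked" : S/(S\PP)
  [1,6] S\PP   <B
    [1,3] N\PP   <B
      [1,2] "bone" : NP\PP
      [2,3] "found" : N\NP
    [3,6] S\N   <
      [3,4] "cat" : S/PP
      [4,6] (S\N)\(S/PP)   <
        [4,5] "on" : NP
        [5,6] "gave" : ((S\N)\(S/PP))\NP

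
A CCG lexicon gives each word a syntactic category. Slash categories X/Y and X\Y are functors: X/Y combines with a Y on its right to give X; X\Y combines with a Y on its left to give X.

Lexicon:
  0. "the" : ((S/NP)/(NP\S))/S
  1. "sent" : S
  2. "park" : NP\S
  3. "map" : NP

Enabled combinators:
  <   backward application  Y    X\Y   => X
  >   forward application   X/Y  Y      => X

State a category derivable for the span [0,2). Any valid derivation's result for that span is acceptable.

[0,4] S   >
  [0,3] S/NP   >
    [0,2] (S/NP)/(NP\S)   >
      [0,1] "the" : ((S/NP)/(NP\S))/S
      [1,2] "sent" : S
    [2,3] "park" : NP\S
  [3,4] "map" : NP

(S/NP)/(NP\S)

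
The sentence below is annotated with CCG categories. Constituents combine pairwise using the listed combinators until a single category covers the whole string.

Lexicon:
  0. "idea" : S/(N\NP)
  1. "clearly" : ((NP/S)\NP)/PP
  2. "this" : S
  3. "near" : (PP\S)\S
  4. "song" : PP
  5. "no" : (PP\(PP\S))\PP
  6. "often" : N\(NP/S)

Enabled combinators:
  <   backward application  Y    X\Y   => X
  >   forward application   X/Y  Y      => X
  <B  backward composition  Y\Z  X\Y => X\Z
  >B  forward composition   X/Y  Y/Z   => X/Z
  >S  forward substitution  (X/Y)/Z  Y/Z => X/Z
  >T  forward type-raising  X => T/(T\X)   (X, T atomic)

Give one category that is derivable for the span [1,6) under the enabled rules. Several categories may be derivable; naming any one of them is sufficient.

[0,7] S   >
  [0,1] "idea" : S/(N\NP)
  [1,7] N\NP   <B
    [1,6] (NP/S)\NP   >
      [1,2] "clearly" : ((NP/S)\NP)/PP
      [2,6] PP   <
        [2,4] PP\S   <
          [2,3] "this" : S
          [3,4] "near" : (PP\S)\S
        [4,6] PP\(PP\S)   <
          [4,5] "song" : PP
          [5,6] "no" : (PP\(PP\S))\PP
    [6,7] "often" : N\(NP/S)

(NP/S)\NP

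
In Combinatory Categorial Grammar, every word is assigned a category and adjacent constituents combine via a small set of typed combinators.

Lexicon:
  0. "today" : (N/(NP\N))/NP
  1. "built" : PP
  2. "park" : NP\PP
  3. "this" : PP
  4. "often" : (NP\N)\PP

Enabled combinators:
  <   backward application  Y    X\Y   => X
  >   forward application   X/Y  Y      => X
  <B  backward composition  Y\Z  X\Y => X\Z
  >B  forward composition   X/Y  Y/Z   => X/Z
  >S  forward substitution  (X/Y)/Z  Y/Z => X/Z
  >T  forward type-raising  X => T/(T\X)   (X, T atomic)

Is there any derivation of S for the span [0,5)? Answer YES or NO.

NO

(N/(NP\N))/NP PP NP\PP PP (NP\N)\PP
CKY chart[0,5] = {N, N/(N\N), NP/(NP\N), PP/(PP\N), S/(S\N)}; S ∉ chart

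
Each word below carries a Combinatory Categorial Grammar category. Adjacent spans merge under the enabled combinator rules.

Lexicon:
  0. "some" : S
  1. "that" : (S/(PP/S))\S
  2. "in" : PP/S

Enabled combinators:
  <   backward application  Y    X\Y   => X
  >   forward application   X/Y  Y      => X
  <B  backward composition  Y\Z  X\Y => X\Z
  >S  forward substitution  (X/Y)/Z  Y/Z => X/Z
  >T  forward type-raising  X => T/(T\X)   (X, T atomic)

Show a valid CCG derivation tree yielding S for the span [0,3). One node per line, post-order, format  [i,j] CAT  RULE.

[0,1] S  lex  "some"
[1,2] (S/(PP/S))\S  lex  "that"
[0,2] S/(PP/S)  <  k=1
[2,3] PP/S  lex  "in"
[0,3] S  >  k=2

[0,3] S   >
  [0,2] S/(PP/S)   <
    [0,1] "some" : S
    [1,2] "that" : (S/(PP/S))\S
  [2,3] "in" : PP/S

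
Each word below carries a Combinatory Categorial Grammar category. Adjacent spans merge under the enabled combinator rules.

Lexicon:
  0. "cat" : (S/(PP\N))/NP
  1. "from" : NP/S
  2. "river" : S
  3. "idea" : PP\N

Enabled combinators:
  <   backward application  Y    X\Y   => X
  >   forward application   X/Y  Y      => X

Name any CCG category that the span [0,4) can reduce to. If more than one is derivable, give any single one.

[0,4] S   >
  [0,3] S/(PP\N)   >
    [0,1] "cat" : (S/(PP\N))/NP
    [1,3] NP   >
      [1,2] "from" : NP/S
      [2,3] "river" : S
  [3,4] "idea" : PP\N

S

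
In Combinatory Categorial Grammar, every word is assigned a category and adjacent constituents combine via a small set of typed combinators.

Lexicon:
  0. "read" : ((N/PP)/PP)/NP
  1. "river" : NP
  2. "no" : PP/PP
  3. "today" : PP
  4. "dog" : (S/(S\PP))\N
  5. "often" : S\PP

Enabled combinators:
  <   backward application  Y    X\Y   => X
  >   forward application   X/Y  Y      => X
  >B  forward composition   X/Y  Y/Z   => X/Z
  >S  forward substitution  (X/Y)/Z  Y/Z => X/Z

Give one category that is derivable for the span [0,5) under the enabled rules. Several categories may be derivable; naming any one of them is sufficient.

[0,6] S   >
  [0,5] S/(S\PP)   <
    [0,4] N   >
      [0,3] N/PP   >S
        [0,2] (N/PP)/PP   >
          [0,1] "read" : ((N/PP)/PP)/NP
          [1,2] "river" : NP
        [2,3] "no" : PP/PP
      [3,4] "today" : PP
    [4,5] "dog" : (S/(S\PP))\N
  [5,6] "often" : S\PP

S/(S\PP)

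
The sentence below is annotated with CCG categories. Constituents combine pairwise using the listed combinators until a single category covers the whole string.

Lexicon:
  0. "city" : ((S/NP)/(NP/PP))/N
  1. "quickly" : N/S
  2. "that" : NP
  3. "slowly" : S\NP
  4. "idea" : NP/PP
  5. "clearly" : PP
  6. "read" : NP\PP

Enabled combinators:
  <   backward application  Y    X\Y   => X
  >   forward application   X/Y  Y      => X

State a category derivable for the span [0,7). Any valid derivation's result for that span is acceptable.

S

[0,7] S   >
  [0,5] S/NP   >
    [0,4] (S/NP)/(NP/PP)   >
      [0,1] "city" : ((S/NP)/(NP/PP))/N
      [1,4] N   >
        [1,2] "quickly" : N/S
        [2,4] S   <
          [2,3] "that" : NP
          [3,4] "slowly" : S\NP
    [4,5] "idea" : NP/PP
  [5,7] NP   <
    [5,6] "clearly" : PP
    [6,7] "read" : NP\PP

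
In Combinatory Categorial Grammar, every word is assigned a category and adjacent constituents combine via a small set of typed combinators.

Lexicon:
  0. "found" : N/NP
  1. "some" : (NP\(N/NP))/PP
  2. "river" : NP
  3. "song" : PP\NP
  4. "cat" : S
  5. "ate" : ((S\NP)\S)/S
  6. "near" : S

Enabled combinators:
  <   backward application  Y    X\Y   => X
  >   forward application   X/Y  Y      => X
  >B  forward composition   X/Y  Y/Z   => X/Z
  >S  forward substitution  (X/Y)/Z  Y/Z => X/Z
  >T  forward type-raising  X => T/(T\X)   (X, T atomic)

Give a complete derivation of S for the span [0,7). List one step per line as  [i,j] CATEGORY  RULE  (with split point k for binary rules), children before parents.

[0,7] S   <
  [0,4] NP   <
    [0,1] "found" : N/NP
    [1,4] NP\(N/NP)   >
      [1,2] "some" : (NP\(N/NP))/PP
      [2,4] PP   >
        [2,3] PP/(PP\NP)   >T
          [2,3] "river" : NP
        [3,4] "song" : PP\NP
  [4,7] S\NP   <
    [4,5] "cat" : S
    [5,7] (S\NP)\S   >
      [5,6] "ate" : ((S\NP)\S)/S
      [6,7] "near" : S

[0,1] N/NP  lex  "found"
[1,2] (NP\(N/NP))/PP  lex  "some"
[2,3] NP  lex  "river"
[2,3] PP/(PP\NP)  >T
[3,4] PP\NP  lex  "song"
[2,4] PP  >  k=3
[1,4] NP\(N/NP)  >  k=2
[0,4] NP  <  k=1
[4,5] S  lex  "cat"
[5,6] ((S\NP)\S)/S  lex  "ate"
[6,7] S  lex  "near"
[5,7] (S\NP)\S  >  k=6
[4,7] S\NP  <  k=5
[0,7] S  <  k=4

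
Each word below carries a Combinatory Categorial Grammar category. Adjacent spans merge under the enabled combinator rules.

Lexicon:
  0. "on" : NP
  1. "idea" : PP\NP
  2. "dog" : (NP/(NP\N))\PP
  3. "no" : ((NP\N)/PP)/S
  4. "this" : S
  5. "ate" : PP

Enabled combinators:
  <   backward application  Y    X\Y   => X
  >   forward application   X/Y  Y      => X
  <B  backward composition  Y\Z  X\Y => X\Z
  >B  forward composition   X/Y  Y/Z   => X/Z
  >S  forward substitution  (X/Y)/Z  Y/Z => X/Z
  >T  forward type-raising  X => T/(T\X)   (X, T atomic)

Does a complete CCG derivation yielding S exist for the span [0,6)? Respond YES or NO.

NP PP\NP (NP/(NP\N))\PP ((NP\N)/PP)/S S PP
CKY chart[0,6] = {N/(N\NP), NP, NP/(NP\NP), NP/(PP\PP), PP/(PP\NP), S/(S\NP)}; S ∉ chart

NO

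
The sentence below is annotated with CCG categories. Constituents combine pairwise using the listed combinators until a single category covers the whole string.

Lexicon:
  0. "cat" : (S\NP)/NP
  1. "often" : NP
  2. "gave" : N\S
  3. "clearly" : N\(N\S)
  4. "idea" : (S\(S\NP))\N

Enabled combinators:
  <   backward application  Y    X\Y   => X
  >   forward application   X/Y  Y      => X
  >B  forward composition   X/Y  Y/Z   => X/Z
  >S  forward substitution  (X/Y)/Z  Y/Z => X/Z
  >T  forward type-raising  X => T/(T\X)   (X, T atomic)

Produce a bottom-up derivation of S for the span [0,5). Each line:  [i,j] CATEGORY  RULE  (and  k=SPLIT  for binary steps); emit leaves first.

[0,1] (S\NP)/NP  lex  "cat"
[1,2] NP  lex  "often"
[0,2] S\NP  >  k=1
[2,3] N\S  lex  "gave"
[3,4] N\(N\S)  lex  "clearly"
[2,4] N  <  k=3
[4,5] (S\(S\NP))\N  lex  "idea"
[2,5] S\(S\NP)  <  k=4
[0,5] S  <  k=2

[0,5] S   <
  [0,2] S\NP   >
    [0,1] "cat" : (S\NP)/NP
    [1,2] "often" : NP
  [2,5] S\(S\NP)   <
    [2,4] N   <
      [2,3] "gave" : N\S
      [3,4] "clearly" : N\(N\S)
    [4,5] "idea" : (S\(S\NP))\N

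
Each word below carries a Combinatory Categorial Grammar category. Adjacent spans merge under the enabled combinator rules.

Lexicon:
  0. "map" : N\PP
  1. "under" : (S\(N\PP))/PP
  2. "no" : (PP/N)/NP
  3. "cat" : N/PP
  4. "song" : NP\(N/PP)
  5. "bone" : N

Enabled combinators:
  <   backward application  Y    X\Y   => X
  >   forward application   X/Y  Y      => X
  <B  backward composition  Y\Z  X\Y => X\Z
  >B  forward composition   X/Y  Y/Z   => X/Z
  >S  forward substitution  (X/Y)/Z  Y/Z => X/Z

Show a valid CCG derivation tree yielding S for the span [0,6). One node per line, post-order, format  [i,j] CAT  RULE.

[0,6] S   <
  [0,1] "map" : N\PP
  [1,6] S\(N\PP)   >
    [1,2] "under" : (S\(N\PP))/PP
    [2,6] PP   >
      [2,5] PP/N   >
        [2,3] "no" : (PP/N)/NP
        [3,5] NP   <
          [3,4] "cat" : N/PP
          [4,5] "song" : NP\(N/PP)
      [5,6] "bone" : N

[0,1] N\PP  lex  "map"
[1,2] (S\(N\PP))/PP  lex  "under"
[2,3] (PP/N)/NP  lex  "no"
[3,4] N/PP  lex  "cat"
[4,5] NP\(N/PP)  lex  "song"
[3,5] NP  <  k=4
[2,5] PP/N  >  k=3
[5,6] N  lex  "bone"
[2,6] PP  >  k=5
[1,6] S\(N\PP)  >  k=2
[0,6] S  <  k=1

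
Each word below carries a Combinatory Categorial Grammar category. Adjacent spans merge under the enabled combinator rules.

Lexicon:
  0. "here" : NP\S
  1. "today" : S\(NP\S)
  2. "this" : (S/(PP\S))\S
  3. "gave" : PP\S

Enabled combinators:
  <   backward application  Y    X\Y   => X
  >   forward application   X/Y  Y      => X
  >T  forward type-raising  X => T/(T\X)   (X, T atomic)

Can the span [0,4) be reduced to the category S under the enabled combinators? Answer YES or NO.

[0,4] S   >
  [0,3] S/(PP\S)   <
    [0,2] S   <
      [0,1] "here" : NP\S
      [1,2] "today" : S\(NP\S)
    [2,3] "this" : (S/(PP\S))\S
  [3,4] "gave" : PP\S

YES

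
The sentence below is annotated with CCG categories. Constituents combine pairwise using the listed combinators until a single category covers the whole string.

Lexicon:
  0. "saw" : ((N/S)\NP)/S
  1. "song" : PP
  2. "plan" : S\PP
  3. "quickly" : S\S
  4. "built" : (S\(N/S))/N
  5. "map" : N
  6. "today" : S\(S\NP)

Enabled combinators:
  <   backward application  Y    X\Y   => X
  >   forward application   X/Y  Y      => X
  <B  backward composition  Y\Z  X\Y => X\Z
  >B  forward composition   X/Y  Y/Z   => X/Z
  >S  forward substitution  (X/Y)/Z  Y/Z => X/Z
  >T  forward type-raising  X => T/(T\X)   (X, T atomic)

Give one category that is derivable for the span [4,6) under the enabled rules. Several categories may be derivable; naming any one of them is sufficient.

S\(N/S)

[0,7] S   <
  [0,6] S\NP   <B
    [0,4] (N/S)\NP   >
      [0,1] "saw" : ((N/S)\NP)/S
      [1,4] S   >
        [1,2] S/(S\PP)   >T
          [1,2] "song" : PP
        [2,4] S\PP   <B
          [2,3] "plan" : S\PP
          [3,4] "quickly" : S\S
    [4,6] S\(N/S)   >
      [4,5] "built" : (S\(N/S))/N
      [5,6] "map" : N
  [6,7] "today" : S\(S\NP)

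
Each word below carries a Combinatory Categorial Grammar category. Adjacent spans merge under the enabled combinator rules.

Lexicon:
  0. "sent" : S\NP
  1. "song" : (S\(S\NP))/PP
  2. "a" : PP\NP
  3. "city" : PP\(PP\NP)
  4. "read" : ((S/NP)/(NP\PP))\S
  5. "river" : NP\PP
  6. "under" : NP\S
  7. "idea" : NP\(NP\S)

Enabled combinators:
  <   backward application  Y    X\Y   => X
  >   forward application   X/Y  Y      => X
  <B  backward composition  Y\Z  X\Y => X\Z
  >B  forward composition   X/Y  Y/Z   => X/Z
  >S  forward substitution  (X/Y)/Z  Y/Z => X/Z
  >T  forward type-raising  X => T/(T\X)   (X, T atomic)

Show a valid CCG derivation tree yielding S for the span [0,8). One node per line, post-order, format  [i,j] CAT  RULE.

[0,1] S\NP  lex  "sent"
[1,2] (S\(S\NP))/PP  lex  "song"
[2,3] PP\NP  lex  "a"
[3,4] PP\(PP\NP)  lex  "city"
[2,4] PP  <  k=3
[1,4] S\(S\NP)  >  k=2
[0,4] S  <  k=1
[4,5] ((S/NP)/(NP\PP))\S  lex  "read"
[0,5] (S/NP)/(NP\PP)  <  k=4
[5,6] NP\PP  lex  "river"
[0,6] S/NP  >  k=5
[6,7] NP\S  lex  "under"
[7,8] NP\(NP\S)  lex  "idea"
[6,8] NP  <  k=7
[0,8] S  >  k=6

[0,8] S   >
  [0,6] S/NP   >
    [0,5] (S/NP)/(NP\PP)   <
      [0,4] S   <
        [0,1] "sent" : S\NP
        [1,4] S\(S\NP)   >
          [1,2] "song" : (S\(S\NP))/PP
          [2,4] PP   <
            [2,3] "a" : PP\NP
            [3,4] "city" : PP\(PP\NP)
      [4,5] "read" : ((S/NP)/(NP\PP))\S
    [5,6] "river" : NP\PP
  [6,8] NP   <
    [6,7] "under" : NP\S
    [7,8] "idea" : NP\(NP\S)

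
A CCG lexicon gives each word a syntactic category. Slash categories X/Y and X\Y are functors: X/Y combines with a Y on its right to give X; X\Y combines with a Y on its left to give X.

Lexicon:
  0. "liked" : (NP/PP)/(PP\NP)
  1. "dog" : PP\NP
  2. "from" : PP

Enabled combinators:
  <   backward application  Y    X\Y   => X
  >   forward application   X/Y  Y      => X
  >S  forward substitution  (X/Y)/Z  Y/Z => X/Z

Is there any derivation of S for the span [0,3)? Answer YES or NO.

(NP/PP)/(PP\NP) PP\NP PP
CKY chart[0,3] = {NP}; S ∉ chart

NO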